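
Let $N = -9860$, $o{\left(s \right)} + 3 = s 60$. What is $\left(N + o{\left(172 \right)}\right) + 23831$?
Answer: $24288$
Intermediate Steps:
$o{\left(s \right)} = -3 + 60 s$ ($o{\left(s \right)} = -3 + s 60 = -3 + 60 s$)
$\left(N + o{\left(172 \right)}\right) + 23831 = \left(-9860 + \left(-3 + 60 \cdot 172\right)\right) + 23831 = \left(-9860 + \left(-3 + 10320\right)\right) + 23831 = \left(-9860 + 10317\right) + 23831 = 457 + 23831 = 24288$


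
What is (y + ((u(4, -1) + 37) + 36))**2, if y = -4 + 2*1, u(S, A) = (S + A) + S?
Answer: 6084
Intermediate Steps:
u(S, A) = A + 2*S (u(S, A) = (A + S) + S = A + 2*S)
y = -2 (y = -4 + 2 = -2)
(y + ((u(4, -1) + 37) + 36))**2 = (-2 + (((-1 + 2*4) + 37) + 36))**2 = (-2 + (((-1 + 8) + 37) + 36))**2 = (-2 + ((7 + 37) + 36))**2 = (-2 + (44 + 36))**2 = (-2 + 80)**2 = 78**2 = 6084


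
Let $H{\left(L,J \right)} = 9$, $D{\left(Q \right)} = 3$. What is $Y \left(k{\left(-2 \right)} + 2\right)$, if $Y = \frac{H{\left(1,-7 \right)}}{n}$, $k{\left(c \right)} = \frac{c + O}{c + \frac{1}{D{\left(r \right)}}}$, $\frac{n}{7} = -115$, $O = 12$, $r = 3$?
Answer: $\frac{36}{805} \approx 0.04472$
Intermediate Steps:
$n = -805$ ($n = 7 \left(-115\right) = -805$)
$k{\left(c \right)} = \frac{12 + c}{\frac{1}{3} + c}$ ($k{\left(c \right)} = \frac{c + 12}{c + \frac{1}{3}} = \frac{12 + c}{c + \frac{1}{3}} = \frac{12 + c}{\frac{1}{3} + c}$)
$Y = - \frac{9}{805}$ ($Y = \frac{9}{-805} = 9 \left(- \frac{1}{805}\right) = - \frac{9}{805} \approx -0.01118$)
$Y \left(k{\left(-2 \right)} + 2\right) = - \frac{9 \left(\frac{3 \left(12 - 2\right)}{1 + 3 \left(-2\right)} + 2\right)}{805} = - \frac{9 \left(3 \frac{1}{1 - 6} \cdot 10 + 2\right)}{805} = - \frac{9 \left(3 \frac{1}{-5} \cdot 10 + 2\right)}{805} = - \frac{9 \left(3 \left(- \frac{1}{5}\right) 10 + 2\right)}{805} = - \frac{9 \left(-6 + 2\right)}{805} = \left(- \frac{9}{805}\right) \left(-4\right) = \frac{36}{805}$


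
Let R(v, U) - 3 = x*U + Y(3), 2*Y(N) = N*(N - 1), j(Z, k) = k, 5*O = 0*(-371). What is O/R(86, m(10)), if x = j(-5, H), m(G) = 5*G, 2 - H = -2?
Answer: 0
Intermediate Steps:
H = 4 (H = 2 - 1*(-2) = 2 + 2 = 4)
O = 0 (O = (0*(-371))/5 = (1/5)*0 = 0)
Y(N) = N*(-1 + N)/2 (Y(N) = (N*(N - 1))/2 = (N*(-1 + N))/2 = N*(-1 + N)/2)
x = 4
R(v, U) = 6 + 4*U (R(v, U) = 3 + (4*U + (1/2)*3*(-1 + 3)) = 3 + (4*U + (1/2)*3*2) = 3 + (4*U + 3) = 3 + (3 + 4*U) = 6 + 4*U)
O/R(86, m(10)) = 0/(6 + 4*(5*10)) = 0/(6 + 4*50) = 0/(6 + 200) = 0/206 = 0*(1/206) = 0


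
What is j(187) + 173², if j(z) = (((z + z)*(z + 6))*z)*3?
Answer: 40524031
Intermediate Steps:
j(z) = 6*z²*(6 + z) (j(z) = (((2*z)*(6 + z))*z)*3 = ((2*z*(6 + z))*z)*3 = (2*z²*(6 + z))*3 = 6*z²*(6 + z))
j(187) + 173² = 6*187²*(6 + 187) + 173² = 6*34969*193 + 29929 = 40494102 + 29929 = 40524031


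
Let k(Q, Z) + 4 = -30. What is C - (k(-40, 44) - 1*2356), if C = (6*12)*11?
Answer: 3182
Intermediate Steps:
k(Q, Z) = -34 (k(Q, Z) = -4 - 30 = -34)
C = 792 (C = 72*11 = 792)
C - (k(-40, 44) - 1*2356) = 792 - (-34 - 1*2356) = 792 - (-34 - 2356) = 792 - 1*(-2390) = 792 + 2390 = 3182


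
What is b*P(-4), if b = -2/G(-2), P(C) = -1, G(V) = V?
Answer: -1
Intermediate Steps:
b = 1 (b = -2/(-2) = -2*(-½) = 1)
b*P(-4) = 1*(-1) = -1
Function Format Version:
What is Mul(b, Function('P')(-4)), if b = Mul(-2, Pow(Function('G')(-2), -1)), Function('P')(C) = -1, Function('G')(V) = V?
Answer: -1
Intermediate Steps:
b = 1 (b = Mul(-2, Pow(-2, -1)) = Mul(-2, Rational(-1, 2)) = 1)
Mul(b, Function('P')(-4)) = Mul(1, -1) = -1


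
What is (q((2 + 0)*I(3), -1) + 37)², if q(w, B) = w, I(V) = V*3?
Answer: 3025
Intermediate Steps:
I(V) = 3*V
(q((2 + 0)*I(3), -1) + 37)² = ((2 + 0)*(3*3) + 37)² = (2*9 + 37)² = (18 + 37)² = 55² = 3025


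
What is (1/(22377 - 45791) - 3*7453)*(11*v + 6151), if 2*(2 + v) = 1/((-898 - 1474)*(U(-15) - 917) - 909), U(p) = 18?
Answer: -1052188289453125727/7678059364 ≈ -1.3704e+8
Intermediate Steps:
v = -8526075/4263038 (v = -2 + 1/(2*((-898 - 1474)*(18 - 917) - 909)) = -2 + 1/(2*(-2372*(-899) - 909)) = -2 + 1/(2*(2132428 - 909)) = -2 + (1/2)/2131519 = -2 + (1/2)*(1/2131519) = -2 + 1/4263038 = -8526075/4263038 ≈ -2.0000)
(1/(22377 - 45791) - 3*7453)*(11*v + 6151) = (1/(22377 - 45791) - 3*7453)*(11*(-8526075/4263038) + 6151) = (1/(-23414) - 22359)*(-93786825/4263038 + 6151) = (-1/23414 - 22359)*(26128159913/4263038) = -523513627/23414*26128159913/4263038 = -1052188289453125727/7678059364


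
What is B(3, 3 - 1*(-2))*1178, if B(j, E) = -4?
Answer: -4712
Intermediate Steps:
B(3, 3 - 1*(-2))*1178 = -4*1178 = -4712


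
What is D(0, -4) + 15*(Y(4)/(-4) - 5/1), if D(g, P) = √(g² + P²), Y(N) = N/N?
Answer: -299/4 ≈ -74.750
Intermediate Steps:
Y(N) = 1
D(g, P) = √(P² + g²)
D(0, -4) + 15*(Y(4)/(-4) - 5/1) = √((-4)² + 0²) + 15*(1/(-4) - 5/1) = √(16 + 0) + 15*(1*(-¼) - 5*1) = √16 + 15*(-¼ - 5) = 4 + 15*(-21/4) = 4 - 315/4 = -299/4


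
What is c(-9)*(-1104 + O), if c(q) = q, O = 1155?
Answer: -459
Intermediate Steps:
c(-9)*(-1104 + O) = -9*(-1104 + 1155) = -9*51 = -459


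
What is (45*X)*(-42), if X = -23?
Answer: 43470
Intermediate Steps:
(45*X)*(-42) = (45*(-23))*(-42) = -1035*(-42) = 43470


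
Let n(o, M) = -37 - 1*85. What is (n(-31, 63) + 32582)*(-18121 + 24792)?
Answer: 216540660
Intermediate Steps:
n(o, M) = -122 (n(o, M) = -37 - 85 = -122)
(n(-31, 63) + 32582)*(-18121 + 24792) = (-122 + 32582)*(-18121 + 24792) = 32460*6671 = 216540660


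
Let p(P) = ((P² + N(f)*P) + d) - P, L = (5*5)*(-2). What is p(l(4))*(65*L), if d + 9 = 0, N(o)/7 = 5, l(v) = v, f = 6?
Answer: -464750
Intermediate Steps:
N(o) = 35 (N(o) = 7*5 = 35)
d = -9 (d = -9 + 0 = -9)
L = -50 (L = 25*(-2) = -50)
p(P) = -9 + P² + 34*P (p(P) = ((P² + 35*P) - 9) - P = (-9 + P² + 35*P) - P = -9 + P² + 34*P)
p(l(4))*(65*L) = (-9 + 4² + 34*4)*(65*(-50)) = (-9 + 16 + 136)*(-3250) = 143*(-3250) = -464750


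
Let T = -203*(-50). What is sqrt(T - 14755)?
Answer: I*sqrt(4605) ≈ 67.86*I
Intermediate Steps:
T = 10150
sqrt(T - 14755) = sqrt(10150 - 14755) = sqrt(-4605) = I*sqrt(4605)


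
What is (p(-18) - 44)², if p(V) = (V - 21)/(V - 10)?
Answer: 1423249/784 ≈ 1815.4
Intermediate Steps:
p(V) = (-21 + V)/(-10 + V)
(p(-18) - 44)² = ((-21 - 18)/(-10 - 18) - 44)² = (-39/(-28) - 44)² = (-1/28*(-39) - 44)² = (39/28 - 44)² = (-1193/28)² = 1423249/784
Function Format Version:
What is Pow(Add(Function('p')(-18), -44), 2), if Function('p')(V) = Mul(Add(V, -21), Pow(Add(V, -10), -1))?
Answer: Rational(1423249, 784) ≈ 1815.4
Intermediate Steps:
Function('p')(V) = Mul(Pow(Add(-10, V), -1), Add(-21, V)) (Function('p')(V) = Mul(Add(-21, V), Pow(Add(-10, V), -1)) = Mul(Pow(Add(-10, V), -1), Add(-21, V)))
Pow(Add(Function('p')(-18), -44), 2) = Pow(Add(Mul(Pow(Add(-10, -18), -1), Add(-21, -18)), -44), 2) = Pow(Add(Mul(Pow(-28, -1), -39), -44), 2) = Pow(Add(Mul(Rational(-1, 28), -39), -44), 2) = Pow(Add(Rational(39, 28), -44), 2) = Pow(Rational(-1193, 28), 2) = Rational(1423249, 784)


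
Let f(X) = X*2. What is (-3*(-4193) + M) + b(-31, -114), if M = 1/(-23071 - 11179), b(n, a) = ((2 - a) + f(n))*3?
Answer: 436379249/34250 ≈ 12741.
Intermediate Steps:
f(X) = 2*X
b(n, a) = 6 - 3*a + 6*n (b(n, a) = ((2 - a) + 2*n)*3 = (2 - a + 2*n)*3 = 6 - 3*a + 6*n)
M = -1/34250 (M = 1/(-34250) = -1/34250 ≈ -2.9197e-5)
(-3*(-4193) + M) + b(-31, -114) = (-3*(-4193) - 1/34250) + (6 - 3*(-114) + 6*(-31)) = (12579 - 1/34250) + (6 + 342 - 186) = 430830749/34250 + 162 = 436379249/34250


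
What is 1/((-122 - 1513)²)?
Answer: 1/2673225 ≈ 3.7408e-7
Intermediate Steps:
1/((-122 - 1513)²) = 1/((-1635)²) = 1/2673225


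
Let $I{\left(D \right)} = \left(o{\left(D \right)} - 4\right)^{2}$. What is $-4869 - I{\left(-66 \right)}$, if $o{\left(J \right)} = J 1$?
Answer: $-9769$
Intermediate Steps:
$o{\left(J \right)} = J$
$I{\left(D \right)} = \left(-4 + D\right)^{2}$ ($I{\left(D \right)} = \left(D - 4\right)^{2} = \left(-4 + D\right)^{2}$)
$-4869 - I{\left(-66 \right)} = -4869 - \left(-4 - 66\right)^{2} = -4869 - \left(-70\right)^{2} = -4869 - 4900 = -9769$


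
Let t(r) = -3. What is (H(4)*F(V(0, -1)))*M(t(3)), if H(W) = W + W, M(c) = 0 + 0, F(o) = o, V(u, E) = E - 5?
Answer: 0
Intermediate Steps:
V(u, E) = -5 + E
M(c) = 0
H(W) = 2*W
(H(4)*F(V(0, -1)))*M(t(3)) = ((2*4)*(-5 - 1))*0 = (8*(-6))*0 = -48*0 = 0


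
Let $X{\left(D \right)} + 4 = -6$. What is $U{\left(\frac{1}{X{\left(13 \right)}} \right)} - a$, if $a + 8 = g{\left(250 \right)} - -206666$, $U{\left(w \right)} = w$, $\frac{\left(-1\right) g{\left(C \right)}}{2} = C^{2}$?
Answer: $- \frac{816581}{10} \approx -81658.0$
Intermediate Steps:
$X{\left(D \right)} = -10$ ($X{\left(D \right)} = -4 - 6 = -10$)
$g{\left(C \right)} = - 2 C^{2}$
$a = 81658$ ($a = -8 - \left(-206666 + 2 \cdot 250^{2}\right) = -8 + \left(\left(-2\right) 62500 + 206666\right) = -8 + \left(-125000 + 206666\right) = -8 + 81666 = 81658$)
$U{\left(\frac{1}{X{\left(13 \right)}} \right)} - a = \frac{1}{-10} - 81658 = - \frac{1}{10} - 81658 = - \frac{816581}{10}$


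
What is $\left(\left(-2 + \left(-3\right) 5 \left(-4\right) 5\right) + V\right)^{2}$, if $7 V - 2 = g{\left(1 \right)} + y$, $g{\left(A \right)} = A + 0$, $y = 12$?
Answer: $\frac{4414201}{49} \approx 90086.0$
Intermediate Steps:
$g{\left(A \right)} = A$
$V = \frac{15}{7}$ ($V = \frac{2}{7} + \frac{1 + 12}{7} = \frac{2}{7} + \frac{1}{7} \cdot 13 = \frac{2}{7} + \frac{13}{7} = \frac{15}{7} \approx 2.1429$)
$\left(\left(-2 + \left(-3\right) 5 \left(-4\right) 5\right) + V\right)^{2} = \left(\left(-2 + \left(-3\right) 5 \left(-4\right) 5\right) + \frac{15}{7}\right)^{2} = \left(\left(-2 + \left(-15\right) \left(-4\right) 5\right) + \frac{15}{7}\right)^{2} = \left(\left(-2 + 60 \cdot 5\right) + \frac{15}{7}\right)^{2} = \left(\left(-2 + 300\right) + \frac{15}{7}\right)^{2} = \left(298 + \frac{15}{7}\right)^{2} = \left(\frac{2101}{7}\right)^{2} = \frac{4414201}{49}$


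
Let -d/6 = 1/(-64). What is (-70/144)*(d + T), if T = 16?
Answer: -18025/2304 ≈ -7.8233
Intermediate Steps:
d = 3/32 (d = -6/(-64) = -6*(-1/64) = 3/32 ≈ 0.093750)
(-70/144)*(d + T) = (-70/144)*(3/32 + 16) = -70*1/144*(515/32) = -35/72*515/32 = -18025/2304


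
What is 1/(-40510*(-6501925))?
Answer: 1/263392981750 ≈ 3.7966e-12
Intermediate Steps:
1/(-40510*(-6501925)) = -1/40510*(-1/6501925) = 1/263392981750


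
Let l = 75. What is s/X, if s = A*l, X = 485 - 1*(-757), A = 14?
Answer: 175/207 ≈ 0.84541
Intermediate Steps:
X = 1242 (X = 485 + 757 = 1242)
s = 1050 (s = 14*75 = 1050)
s/X = 1050/1242 = 1050*(1/1242) = 175/207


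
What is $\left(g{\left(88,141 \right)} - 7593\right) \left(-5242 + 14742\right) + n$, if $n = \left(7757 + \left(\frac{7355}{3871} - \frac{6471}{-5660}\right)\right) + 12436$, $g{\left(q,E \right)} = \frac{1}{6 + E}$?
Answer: $- \frac{4739972933655437}{65729580} \approx -7.2113 \cdot 10^{7}$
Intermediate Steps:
$n = \frac{442492481521}{21909860}$ ($n = \left(7757 + \left(7355 \cdot \frac{1}{3871} - - \frac{6471}{5660}\right)\right) + 12436 = \left(7757 + \left(\frac{7355}{3871} + \frac{6471}{5660}\right)\right) + 12436 = \left(7757 + \frac{66678541}{21909860}\right) + 12436 = \frac{170021462561}{21909860} + 12436 = \frac{442492481521}{21909860} \approx 20196.0$)
$\left(g{\left(88,141 \right)} - 7593\right) \left(-5242 + 14742\right) + n = \left(\frac{1}{6 + 141} - 7593\right) \left(-5242 + 14742\right) + \frac{442492481521}{21909860} = \left(\frac{1}{147} - 7593\right) 9500 + \frac{442492481521}{21909860} = \left(- \frac{1116170}{147}\right) 9500 + \frac{442492481521}{21909860} = - \frac{10603615000}{147} + \frac{442492481521}{21909860} = - \frac{4739972933655437}{65729580}$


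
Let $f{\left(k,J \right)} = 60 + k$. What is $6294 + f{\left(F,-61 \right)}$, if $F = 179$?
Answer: $6533$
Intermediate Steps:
$6294 + f{\left(F,-61 \right)} = 6294 + \left(60 + 179\right) = 6294 + 239 = 6533$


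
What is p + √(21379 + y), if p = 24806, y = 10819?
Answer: 24806 + √32198 ≈ 24985.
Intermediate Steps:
p + √(21379 + y) = 24806 + √(21379 + 10819) = 24806 + √32198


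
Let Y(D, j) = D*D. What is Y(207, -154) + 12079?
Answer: 54928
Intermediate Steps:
Y(D, j) = D**2
Y(207, -154) + 12079 = 207**2 + 12079 = 42849 + 12079 = 54928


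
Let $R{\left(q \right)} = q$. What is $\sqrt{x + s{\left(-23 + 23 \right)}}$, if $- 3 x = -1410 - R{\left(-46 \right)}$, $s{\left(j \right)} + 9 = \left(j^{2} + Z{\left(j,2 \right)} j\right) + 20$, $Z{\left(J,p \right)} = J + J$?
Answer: $\frac{\sqrt{4191}}{3} \approx 21.579$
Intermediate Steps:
$Z{\left(J,p \right)} = 2 J$
$s{\left(j \right)} = 11 + 3 j^{2}$ ($s{\left(j \right)} = -9 + \left(\left(j^{2} + 2 j j\right) + 20\right) = -9 + \left(\left(j^{2} + 2 j^{2}\right) + 20\right) = -9 + \left(3 j^{2} + 20\right) = -9 + \left(20 + 3 j^{2}\right) = 11 + 3 j^{2}$)
$x = \frac{1364}{3}$ ($x = - \frac{-1410 - -46}{3} = - \frac{-1410 + 46}{3} = \left(- \frac{1}{3}\right) \left(-1364\right) = \frac{1364}{3} \approx 454.67$)
$\sqrt{x + s{\left(-23 + 23 \right)}} = \sqrt{\frac{1364}{3} + \left(11 + 3 \left(-23 + 23\right)^{2}\right)} = \sqrt{\frac{1364}{3} + \left(11 + 3 \cdot 0^{2}\right)} = \sqrt{\frac{1364}{3} + \left(11 + 3 \cdot 0\right)} = \sqrt{\frac{1364}{3} + \left(11 + 0\right)} = \sqrt{\frac{1364}{3} + 11} = \sqrt{\frac{1397}{3}} = \frac{\sqrt{4191}}{3}$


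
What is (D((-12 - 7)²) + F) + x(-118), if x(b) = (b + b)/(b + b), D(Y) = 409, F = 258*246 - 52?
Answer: 63826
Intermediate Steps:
F = 63416 (F = 63468 - 52 = 63416)
x(b) = 1 (x(b) = (2*b)/((2*b)) = (2*b)*(1/(2*b)) = 1)
(D((-12 - 7)²) + F) + x(-118) = (409 + 63416) + 1 = 63825 + 1 = 63826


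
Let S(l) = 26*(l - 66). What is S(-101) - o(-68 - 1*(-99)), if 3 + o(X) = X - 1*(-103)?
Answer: -4473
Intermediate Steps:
S(l) = -1716 + 26*l (S(l) = 26*(-66 + l) = -1716 + 26*l)
o(X) = 100 + X (o(X) = -3 + (X - 1*(-103)) = -3 + (X + 103) = -3 + (103 + X) = 100 + X)
S(-101) - o(-68 - 1*(-99)) = (-1716 + 26*(-101)) - (100 + (-68 - 1*(-99))) = (-1716 - 2626) - (100 + (-68 + 99)) = -4342 - (100 + 31) = -4342 - 1*131 = -4342 - 131 = -4473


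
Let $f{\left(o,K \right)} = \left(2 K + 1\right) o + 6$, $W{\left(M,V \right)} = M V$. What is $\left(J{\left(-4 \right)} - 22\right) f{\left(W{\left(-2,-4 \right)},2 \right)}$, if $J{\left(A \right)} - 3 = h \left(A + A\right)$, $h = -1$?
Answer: $-506$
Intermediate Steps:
$J{\left(A \right)} = 3 - 2 A$ ($J{\left(A \right)} = 3 - \left(A + A\right) = 3 - 2 A$)
$f{\left(o,K \right)} = 6 + o \left(1 + 2 K\right)$ ($f{\left(o,K \right)} = \left(1 + 2 K\right) o + 6 = o \left(1 + 2 K\right) + 6 = 6 + o \left(1 + 2 K\right)$)
$\left(J{\left(-4 \right)} - 22\right) f{\left(W{\left(-2,-4 \right)},2 \right)} = \left(\left(3 - -8\right) - 22\right) \left(6 - -8 + 2 \cdot 2 \left(\left(-2\right) \left(-4\right)\right)\right) = \left(\left(3 + 8\right) - 22\right) \left(6 + 8 + 2 \cdot 2 \cdot 8\right) = \left(11 - 22\right) \left(6 + 8 + 32\right) = \left(-11\right) 46 = -506$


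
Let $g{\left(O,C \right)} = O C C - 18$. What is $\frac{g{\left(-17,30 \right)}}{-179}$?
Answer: $\frac{15318}{179} \approx 85.575$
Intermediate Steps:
$g{\left(O,C \right)} = -18 + O C^{2}$ ($g{\left(O,C \right)} = C O C - 18 = O C^{2} - 18 = -18 + O C^{2}$)
$\frac{g{\left(-17,30 \right)}}{-179} = \frac{-18 - 17 \cdot 30^{2}}{-179} = \left(-18 - 15300\right) \left(- \frac{1}{179}\right) = \left(-15318\right) \left(- \frac{1}{179}\right) = \frac{15318}{179}$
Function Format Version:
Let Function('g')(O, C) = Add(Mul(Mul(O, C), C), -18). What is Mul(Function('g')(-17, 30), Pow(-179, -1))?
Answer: Rational(15318, 179) ≈ 85.575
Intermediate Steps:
Function('g')(O, C) = Add(-18, Mul(O, Pow(C, 2))) (Function('g')(O, C) = Add(Mul(Mul(C, O), C), -18) = Add(Mul(O, Pow(C, 2)), -18) = Add(-18, Mul(O, Pow(C, 2))))
Mul(Function('g')(-17, 30), Pow(-179, -1)) = Mul(Add(-18, Mul(-17, Pow(30, 2))), Pow(-179, -1)) = Mul(Add(-18, Mul(-17, 900)), Rational(-1, 179)) = Mul(Add(-18, -15300), Rational(-1, 179)) = Mul(-15318, Rational(-1, 179)) = Rational(15318, 179)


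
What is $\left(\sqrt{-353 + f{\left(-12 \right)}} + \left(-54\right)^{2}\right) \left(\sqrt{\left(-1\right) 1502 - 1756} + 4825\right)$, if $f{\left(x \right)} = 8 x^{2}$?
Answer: $\left(2916 + \sqrt{799}\right) \left(4825 + 3 i \sqrt{362}\right) \approx 1.4206 \cdot 10^{7} + 1.6806 \cdot 10^{5} i$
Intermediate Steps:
$\left(\sqrt{-353 + f{\left(-12 \right)}} + \left(-54\right)^{2}\right) \left(\sqrt{\left(-1\right) 1502 - 1756} + 4825\right) = \left(\sqrt{-353 + 8 \left(-12\right)^{2}} + \left(-54\right)^{2}\right) \left(\sqrt{\left(-1\right) 1502 - 1756} + 4825\right) = \left(\sqrt{-353 + 8 \cdot 144} + 2916\right) \left(\sqrt{-1502 - 1756} + 4825\right) = \left(\sqrt{-353 + 1152} + 2916\right) \left(\sqrt{-3258} + 4825\right) = \left(\sqrt{799} + 2916\right) \left(3 i \sqrt{362} + 4825\right) = \left(2916 + \sqrt{799}\right) \left(4825 + 3 i \sqrt{362}\right)$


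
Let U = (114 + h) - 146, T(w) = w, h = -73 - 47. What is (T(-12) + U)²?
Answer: 26896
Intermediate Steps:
h = -120
U = -152 (U = (114 - 120) - 146 = -6 - 146 = -152)
(T(-12) + U)² = (-12 - 152)² = (-164)² = 26896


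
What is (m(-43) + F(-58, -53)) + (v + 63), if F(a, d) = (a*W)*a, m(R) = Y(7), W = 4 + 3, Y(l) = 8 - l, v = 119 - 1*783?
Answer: 22948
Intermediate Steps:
v = -664 (v = 119 - 783 = -664)
W = 7
m(R) = 1 (m(R) = 8 - 1*7 = 8 - 7 = 1)
F(a, d) = 7*a**2 (F(a, d) = (a*7)*a = (7*a)*a = 7*a**2)
(m(-43) + F(-58, -53)) + (v + 63) = (1 + 7*(-58)**2) + (-664 + 63) = (1 + 7*3364) - 601 = (1 + 23548) - 601 = 23549 - 601 = 22948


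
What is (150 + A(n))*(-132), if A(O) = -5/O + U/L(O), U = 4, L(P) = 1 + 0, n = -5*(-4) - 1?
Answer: -385572/19 ≈ -20293.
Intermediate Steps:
n = 19 (n = 20 - 1 = 19)
L(P) = 1
A(O) = 4 - 5/O (A(O) = -5/O + 4/1 = -5/O + 4*1 = -5/O + 4 = 4 - 5/O)
(150 + A(n))*(-132) = (150 + (4 - 5/19))*(-132) = (150 + 71/19)*(-132) = (2921/19)*(-132) = -385572/19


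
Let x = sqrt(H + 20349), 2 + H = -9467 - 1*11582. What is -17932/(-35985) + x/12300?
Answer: 17932/35985 + I*sqrt(78)/4100 ≈ 0.49832 + 0.0021541*I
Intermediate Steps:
H = -21051 (H = -2 + (-9467 - 1*11582) = -2 + (-9467 - 11582) = -2 - 21049 = -21051)
x = 3*I*sqrt(78) (x = sqrt(-21051 + 20349) = sqrt(-702) = 3*I*sqrt(78) ≈ 26.495*I)
-17932/(-35985) + x/12300 = -17932/(-35985) + (3*I*sqrt(78))/12300 = -17932*(-1/35985) + (3*I*sqrt(78))*(1/12300) = 17932/35985 + I*sqrt(78)/4100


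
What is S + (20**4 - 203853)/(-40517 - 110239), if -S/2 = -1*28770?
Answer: 8674544093/150756 ≈ 57540.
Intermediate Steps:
S = 57540 (S = -(-2)*28770 = -2*(-28770) = 57540)
S + (20**4 - 203853)/(-40517 - 110239) = 57540 + (20**4 - 203853)/(-40517 - 110239) = 57540 + (160000 - 203853)/(-150756) = 57540 - 43853*(-1/150756) = 57540 + 43853/150756 = 8674544093/150756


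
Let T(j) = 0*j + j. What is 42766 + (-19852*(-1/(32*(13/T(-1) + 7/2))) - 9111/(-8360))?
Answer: 356986941/8360 ≈ 42702.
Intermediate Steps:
T(j) = j (T(j) = 0 + j = j)
42766 + (-19852*(-1/(32*(13/T(-1) + 7/2))) - 9111/(-8360)) = 42766 + (-19852*(-1/(32*(13/(-1) + 7/2))) - 9111/(-8360)) = 42766 + (-19852*(-1/(32*(13*(-1) + 7*(1/2)))) - 9111*(-1/8360)) = 42766 + (-19852*(-1/(32*(-13 + 7/2))) + 9111/8360) = 42766 + (-19852/((-32*(-19/2))) + 9111/8360) = 42766 + (-19852/304 + 9111/8360) = 42766 + (-19852*1/304 + 9111/8360) = 42766 + (-4963/76 + 9111/8360) = 42766 - 536819/8360 = 356986941/8360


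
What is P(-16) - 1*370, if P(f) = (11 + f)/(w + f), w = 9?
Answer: -2585/7 ≈ -369.29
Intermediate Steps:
P(f) = (11 + f)/(9 + f)
P(-16) - 1*370 = (11 - 16)/(9 - 16) - 1*370 = -5/(-7) - 370 = -⅐*(-5) - 370 = 5/7 - 370 = -2585/7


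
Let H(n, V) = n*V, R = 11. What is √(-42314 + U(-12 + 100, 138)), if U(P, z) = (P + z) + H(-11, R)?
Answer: I*√42209 ≈ 205.45*I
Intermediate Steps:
H(n, V) = V*n
U(P, z) = -121 + P + z (U(P, z) = (P + z) + 11*(-11) = (P + z) - 121 = -121 + P + z)
√(-42314 + U(-12 + 100, 138)) = √(-42314 + (-121 + (-12 + 100) + 138)) = √(-42314 + (-121 + 88 + 138)) = √(-42314 + 105) = √(-42209) = I*√42209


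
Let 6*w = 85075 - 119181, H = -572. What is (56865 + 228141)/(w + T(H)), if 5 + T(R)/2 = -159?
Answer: -855018/18037 ≈ -47.404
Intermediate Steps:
T(R) = -328 (T(R) = -10 + 2*(-159) = -10 - 318 = -328)
w = -17053/3 (w = (85075 - 119181)/6 = (⅙)*(-34106) = -17053/3 ≈ -5684.3)
(56865 + 228141)/(w + T(H)) = (56865 + 228141)/(-17053/3 - 328) = 285006/(-18037/3) = 285006*(-3/18037) = -855018/18037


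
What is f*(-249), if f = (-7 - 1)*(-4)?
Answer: -7968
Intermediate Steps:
f = 32 (f = -8*(-4) = 32)
f*(-249) = 32*(-249) = -7968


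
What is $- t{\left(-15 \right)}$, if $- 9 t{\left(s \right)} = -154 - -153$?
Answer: $- \frac{1}{9} \approx -0.11111$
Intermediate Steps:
$t{\left(s \right)} = \frac{1}{9}$ ($t{\left(s \right)} = - \frac{-154 - -153}{9} = - \frac{-154 + 153}{9} = \left(- \frac{1}{9}\right) \left(-1\right) = \frac{1}{9}$)
$- t{\left(-15 \right)} = \left(-1\right) \frac{1}{9} = - \frac{1}{9}$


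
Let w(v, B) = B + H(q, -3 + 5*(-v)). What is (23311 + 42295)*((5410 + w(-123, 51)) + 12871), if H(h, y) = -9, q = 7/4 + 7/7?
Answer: 1202098738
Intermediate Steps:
q = 11/4 (q = 7*(¼) + 7*(⅐) = 7/4 + 1 = 11/4 ≈ 2.7500)
w(v, B) = -9 + B (w(v, B) = B - 9 = -9 + B)
(23311 + 42295)*((5410 + w(-123, 51)) + 12871) = (23311 + 42295)*((5410 + (-9 + 51)) + 12871) = 65606*((5410 + 42) + 12871) = 65606*(5452 + 12871) = 65606*18323 = 1202098738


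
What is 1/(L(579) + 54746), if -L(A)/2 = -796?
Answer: 1/56338 ≈ 1.7750e-5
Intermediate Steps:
L(A) = 1592 (L(A) = -2*(-796) = 1592)
1/(L(579) + 54746) = 1/(1592 + 54746) = 1/56338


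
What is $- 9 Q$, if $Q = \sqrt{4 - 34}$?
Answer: $- 9 i \sqrt{30} \approx - 49.295 i$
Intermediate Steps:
$Q = i \sqrt{30}$ ($Q = \sqrt{-30} = i \sqrt{30} \approx 5.4772 i$)
$- 9 Q = - 9 i \sqrt{30}$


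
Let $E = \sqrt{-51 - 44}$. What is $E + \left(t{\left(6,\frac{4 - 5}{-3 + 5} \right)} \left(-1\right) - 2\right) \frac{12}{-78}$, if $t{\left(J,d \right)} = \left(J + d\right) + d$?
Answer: $\frac{14}{13} + i \sqrt{95} \approx 1.0769 + 9.7468 i$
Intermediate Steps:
$t{\left(J,d \right)} = J + 2 d$
$E = i \sqrt{95}$ ($E = \sqrt{-95} = i \sqrt{95} \approx 9.7468 i$)
$E + \left(t{\left(6,\frac{4 - 5}{-3 + 5} \right)} \left(-1\right) - 2\right) \frac{12}{-78} = i \sqrt{95} + \left(\left(6 + 2 \frac{4 - 5}{-3 + 5}\right) \left(-1\right) - 2\right) \frac{12}{-78} = i \sqrt{95} + \left(\left(6 + 2 \left(- \frac{1}{2}\right)\right) \left(-1\right) - 2\right) 12 \left(- \frac{1}{78}\right) = i \sqrt{95} + \left(\left(6 + 2 \left(\left(-1\right) \frac{1}{2}\right)\right) \left(-1\right) - 2\right) \left(- \frac{2}{13}\right) = i \sqrt{95} + \left(\left(6 + 2 \left(- \frac{1}{2}\right)\right) \left(-1\right) - 2\right) \left(- \frac{2}{13}\right) = i \sqrt{95} + \left(\left(6 - 1\right) \left(-1\right) - 2\right) \left(- \frac{2}{13}\right) = i \sqrt{95} + \left(5 \left(-1\right) - 2\right) \left(- \frac{2}{13}\right) = i \sqrt{95} + \left(-5 - 2\right) \left(- \frac{2}{13}\right) = i \sqrt{95} - - \frac{14}{13} = i \sqrt{95} + \frac{14}{13} = \frac{14}{13} + i \sqrt{95}$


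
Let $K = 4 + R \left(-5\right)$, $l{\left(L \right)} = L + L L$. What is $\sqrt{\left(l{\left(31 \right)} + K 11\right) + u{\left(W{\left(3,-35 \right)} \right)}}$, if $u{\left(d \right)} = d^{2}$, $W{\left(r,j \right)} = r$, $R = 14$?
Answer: $5 \sqrt{11} \approx 16.583$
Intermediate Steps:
$l{\left(L \right)} = L + L^{2}$
$K = -66$ ($K = 4 + 14 \left(-5\right) = 4 - 70 = -66$)
$\sqrt{\left(l{\left(31 \right)} + K 11\right) + u{\left(W{\left(3,-35 \right)} \right)}} = \sqrt{\left(31 \left(1 + 31\right) - 726\right) + 3^{2}} = \sqrt{\left(31 \cdot 32 - 726\right) + 9} = \sqrt{\left(992 - 726\right) + 9} = \sqrt{266 + 9} = \sqrt{275} = 5 \sqrt{11}$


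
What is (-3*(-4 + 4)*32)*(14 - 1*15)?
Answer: 0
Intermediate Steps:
(-3*(-4 + 4)*32)*(14 - 1*15) = (-3*0*32)*(14 - 15) = (0*32)*(-1) = 0*(-1) = 0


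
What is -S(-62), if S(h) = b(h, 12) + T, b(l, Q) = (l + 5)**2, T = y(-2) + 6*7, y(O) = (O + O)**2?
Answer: -3307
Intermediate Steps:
y(O) = 4*O**2 (y(O) = (2*O)**2 = 4*O**2)
T = 58 (T = 4*(-2)**2 + 6*7 = 4*4 + 42 = 16 + 42 = 58)
b(l, Q) = (5 + l)**2
S(h) = 58 + (5 + h)**2 (S(h) = (5 + h)**2 + 58 = 58 + (5 + h)**2)
-S(-62) = -(58 + (5 - 62)**2) = -(58 + (-57)**2) = -(58 + 3249) = -1*3307 = -3307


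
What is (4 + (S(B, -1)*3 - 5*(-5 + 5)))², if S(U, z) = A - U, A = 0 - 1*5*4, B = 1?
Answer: 3481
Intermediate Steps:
A = -20 (A = 0 - 5*4 = 0 - 20 = -20)
S(U, z) = -20 - U
(4 + (S(B, -1)*3 - 5*(-5 + 5)))² = (4 + ((-20 - 1*1)*3 - 5*(-5 + 5)))² = (4 + ((-20 - 1)*3 - 5*0))² = (4 + (-21*3 + 0))² = (4 + (-63 + 0))² = (4 - 63)² = (-59)² = 3481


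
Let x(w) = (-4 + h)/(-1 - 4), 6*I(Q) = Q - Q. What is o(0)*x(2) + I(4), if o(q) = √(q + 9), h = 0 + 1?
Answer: 9/5 ≈ 1.8000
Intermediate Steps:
h = 1
I(Q) = 0 (I(Q) = (Q - Q)/6 = (⅙)*0 = 0)
x(w) = ⅗ (x(w) = (-4 + 1)/(-1 - 4) = -3/(-5) = -⅕*(-3) = ⅗)
o(q) = √(9 + q)
o(0)*x(2) + I(4) = √(9 + 0)*(⅗) + 0 = √9*(⅗) + 0 = 3*(⅗) + 0 = 9/5 + 0 = 9/5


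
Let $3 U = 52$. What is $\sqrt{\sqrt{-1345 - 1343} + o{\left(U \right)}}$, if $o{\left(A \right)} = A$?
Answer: $\frac{2 \sqrt{39 + 18 i \sqrt{42}}}{3} \approx 6.0 + 4.3205 i$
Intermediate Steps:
$U = \frac{52}{3}$ ($U = \frac{1}{3} \cdot 52 = \frac{52}{3} \approx 17.333$)
$\sqrt{\sqrt{-1345 - 1343} + o{\left(U \right)}} = \sqrt{\sqrt{-1345 - 1343} + \frac{52}{3}} = \sqrt{\sqrt{-2688} + \frac{52}{3}} = \sqrt{8 i \sqrt{42} + \frac{52}{3}} = \sqrt{\frac{52}{3} + 8 i \sqrt{42}}$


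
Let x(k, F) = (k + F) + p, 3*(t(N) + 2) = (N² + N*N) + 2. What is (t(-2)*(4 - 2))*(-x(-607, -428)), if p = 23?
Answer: 8096/3 ≈ 2698.7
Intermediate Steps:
t(N) = -4/3 + 2*N²/3 (t(N) = -2 + ((N² + N*N) + 2)/3 = -2 + ((N² + N²) + 2)/3 = -2 + (2*N² + 2)/3 = -2 + (2 + 2*N²)/3 = -2 + (⅔ + 2*N²/3) = -4/3 + 2*N²/3)
x(k, F) = 23 + F + k (x(k, F) = (k + F) + 23 = (F + k) + 23 = 23 + F + k)
(t(-2)*(4 - 2))*(-x(-607, -428)) = ((-4/3 + (⅔)*(-2)²)*(4 - 2))*(-(23 - 428 - 607)) = ((-4/3 + (⅔)*4)*2)*(-1*(-1012)) = ((-4/3 + 8/3)*2)*1012 = ((4/3)*2)*1012 = (8/3)*1012 = 8096/3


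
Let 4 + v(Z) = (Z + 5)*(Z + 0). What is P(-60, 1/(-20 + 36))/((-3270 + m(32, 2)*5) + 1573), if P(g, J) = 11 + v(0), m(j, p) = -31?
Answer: -7/1852 ≈ -0.0037797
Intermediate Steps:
v(Z) = -4 + Z*(5 + Z) (v(Z) = -4 + (Z + 5)*(Z + 0) = -4 + (5 + Z)*Z = -4 + Z*(5 + Z))
P(g, J) = 7 (P(g, J) = 11 + (-4 + 0**2 + 5*0) = 11 + (-4 + 0 + 0) = 11 - 4 = 7)
P(-60, 1/(-20 + 36))/((-3270 + m(32, 2)*5) + 1573) = 7/((-3270 - 31*5) + 1573) = 7/((-3270 - 155) + 1573) = 7/(-3425 + 1573) = 7/(-1852) = 7*(-1/1852) = -7/1852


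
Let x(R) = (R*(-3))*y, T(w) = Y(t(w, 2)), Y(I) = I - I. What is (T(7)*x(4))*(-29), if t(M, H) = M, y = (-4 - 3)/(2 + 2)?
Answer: 0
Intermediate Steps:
y = -7/4 ≈ -1.7500
Y(I) = 0
T(w) = 0
x(R) = 21*R/4 (x(R) = (R*(-3))*(-7/4) = -3*R*(-7/4) = 21*R/4)
(T(7)*x(4))*(-29) = (0*((21/4)*4))*(-29) = (0*21)*(-29) = 0*(-29) = 0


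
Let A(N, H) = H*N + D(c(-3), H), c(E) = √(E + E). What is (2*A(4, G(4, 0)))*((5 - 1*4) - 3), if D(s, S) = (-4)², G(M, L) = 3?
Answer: -112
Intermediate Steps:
c(E) = √2*√E (c(E) = √(2*E) = √2*√E)
D(s, S) = 16
A(N, H) = 16 + H*N (A(N, H) = H*N + 16 = 16 + H*N)
(2*A(4, G(4, 0)))*((5 - 1*4) - 3) = (2*(16 + 3*4))*((5 - 1*4) - 3) = (2*(16 + 12))*((5 - 4) - 3) = (2*28)*(1 - 3) = 56*(-2) = -112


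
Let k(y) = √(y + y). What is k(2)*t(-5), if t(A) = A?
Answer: -10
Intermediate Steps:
k(y) = √2*√y (k(y) = √(2*y) = √2*√y)
k(2)*t(-5) = (√2*√2)*(-5) = 2*(-5) = -10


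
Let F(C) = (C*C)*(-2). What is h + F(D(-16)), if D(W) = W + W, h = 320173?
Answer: 318125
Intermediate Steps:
D(W) = 2*W
F(C) = -2*C² (F(C) = C²*(-2) = -2*C²)
h + F(D(-16)) = 320173 - 2*(2*(-16))² = 320173 - 2*(-32)² = 320173 - 2*1024 = 320173 - 2048 = 318125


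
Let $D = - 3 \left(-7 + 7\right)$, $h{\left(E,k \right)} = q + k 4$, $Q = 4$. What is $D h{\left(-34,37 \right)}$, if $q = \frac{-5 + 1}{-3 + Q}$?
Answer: $0$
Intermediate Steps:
$q = -4$ ($q = \frac{-5 + 1}{-3 + 4} = - \frac{4}{1} = \left(-4\right) 1 = -4$)
$h{\left(E,k \right)} = -4 + 4 k$ ($h{\left(E,k \right)} = -4 + k 4 = -4 + 4 k$)
$D = 0$ ($D = \left(-3\right) 0 = 0$)
$D h{\left(-34,37 \right)} = 0 \left(-4 + 4 \cdot 37\right) = 0 \left(-4 + 148\right) = 0 \cdot 144 = 0$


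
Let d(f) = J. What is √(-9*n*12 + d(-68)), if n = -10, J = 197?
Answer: √1277 ≈ 35.735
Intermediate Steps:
d(f) = 197
√(-9*n*12 + d(-68)) = √(-9*(-10)*12 + 197) = √(90*12 + 197) = √(1080 + 197) = √1277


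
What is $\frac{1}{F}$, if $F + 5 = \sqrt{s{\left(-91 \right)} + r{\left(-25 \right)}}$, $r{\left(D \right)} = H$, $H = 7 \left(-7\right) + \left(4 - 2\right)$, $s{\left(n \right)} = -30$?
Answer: $- \frac{5}{102} - \frac{i \sqrt{77}}{102} \approx -0.04902 - 0.086029 i$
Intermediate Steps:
$H = -47$ ($H = -49 + 2 = -47$)
$r{\left(D \right)} = -47$
$F = -5 + i \sqrt{77}$ ($F = -5 + \sqrt{-30 - 47} = -5 + \sqrt{-77} = -5 + i \sqrt{77} \approx -5.0 + 8.775 i$)
$\frac{1}{F} = \frac{1}{-5 + i \sqrt{77}}$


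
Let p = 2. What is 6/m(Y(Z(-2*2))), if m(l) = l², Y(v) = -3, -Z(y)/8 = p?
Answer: ⅔ ≈ 0.66667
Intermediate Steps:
Z(y) = -16 (Z(y) = -8*2 = -16)
6/m(Y(Z(-2*2))) = 6/((-3)²) = 6/9 = 6*(⅑) = ⅔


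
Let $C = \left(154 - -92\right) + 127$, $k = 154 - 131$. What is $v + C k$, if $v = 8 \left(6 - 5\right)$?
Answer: $8587$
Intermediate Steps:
$k = 23$ ($k = 154 - 131 = 23$)
$v = 8$ ($v = 8 \left(6 - 5\right) = 8 \cdot 1 = 8$)
$C = 373$ ($C = \left(154 + 92\right) + 127 = 246 + 127 = 373$)
$v + C k = 8 + 373 \cdot 23 = 8 + 8579 = 8587$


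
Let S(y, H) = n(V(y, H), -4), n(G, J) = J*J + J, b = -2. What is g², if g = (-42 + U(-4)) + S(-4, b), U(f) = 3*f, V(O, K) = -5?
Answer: 1764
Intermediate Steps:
n(G, J) = J + J² (n(G, J) = J² + J = J + J²)
S(y, H) = 12 (S(y, H) = -4*(1 - 4) = -4*(-3) = 12)
g = -42 (g = (-42 + 3*(-4)) + 12 = (-42 - 12) + 12 = -54 + 12 = -42)
g² = (-42)² = 1764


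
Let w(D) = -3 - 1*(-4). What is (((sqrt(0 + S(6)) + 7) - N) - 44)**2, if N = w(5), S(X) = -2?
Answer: (38 - I*sqrt(2))**2 ≈ 1442.0 - 107.48*I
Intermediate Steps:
w(D) = 1 (w(D) = -3 + 4 = 1)
N = 1
(((sqrt(0 + S(6)) + 7) - N) - 44)**2 = (((sqrt(0 - 2) + 7) - 1*1) - 44)**2 = (((sqrt(-2) + 7) - 1) - 44)**2 = (((I*sqrt(2) + 7) - 1) - 44)**2 = (((7 + I*sqrt(2)) - 1) - 44)**2 = ((6 + I*sqrt(2)) - 44)**2 = (-38 + I*sqrt(2))**2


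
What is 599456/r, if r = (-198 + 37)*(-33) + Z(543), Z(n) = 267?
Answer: 149864/1395 ≈ 107.43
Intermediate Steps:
r = 5580 (r = (-198 + 37)*(-33) + 267 = -161*(-33) + 267 = 5313 + 267 = 5580)
599456/r = 599456/5580 = 599456*(1/5580) = 149864/1395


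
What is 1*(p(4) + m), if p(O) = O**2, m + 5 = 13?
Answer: 24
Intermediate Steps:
m = 8 (m = -5 + 13 = 8)
1*(p(4) + m) = 1*(4**2 + 8) = 1*(16 + 8) = 1*24 = 24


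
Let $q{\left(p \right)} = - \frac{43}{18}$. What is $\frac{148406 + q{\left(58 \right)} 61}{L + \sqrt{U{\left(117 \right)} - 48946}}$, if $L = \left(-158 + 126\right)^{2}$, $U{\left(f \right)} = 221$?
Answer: $\frac{1366366720}{9875709} - \frac{13343425 i \sqrt{1949}}{19751418} \approx 138.36 - 29.825 i$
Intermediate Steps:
$q{\left(p \right)} = - \frac{43}{18}$ ($q{\left(p \right)} = \left(-43\right) \frac{1}{18} = - \frac{43}{18}$)
$L = 1024$ ($L = \left(-32\right)^{2} = 1024$)
$\frac{148406 + q{\left(58 \right)} 61}{L + \sqrt{U{\left(117 \right)} - 48946}} = \frac{148406 - \frac{2623}{18}}{1024 + \sqrt{221 - 48946}} = \frac{148406 - \frac{2623}{18}}{1024 + \sqrt{-48725}} = \frac{2668685}{18 \left(1024 + 5 i \sqrt{1949}\right)}$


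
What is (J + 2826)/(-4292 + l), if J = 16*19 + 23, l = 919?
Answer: -3153/3373 ≈ -0.93478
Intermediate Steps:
J = 327 (J = 304 + 23 = 327)
(J + 2826)/(-4292 + l) = (327 + 2826)/(-4292 + 919) = 3153/(-3373) = 3153*(-1/3373) = -3153/3373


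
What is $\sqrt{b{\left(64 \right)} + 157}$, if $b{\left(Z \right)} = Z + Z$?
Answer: $\sqrt{285} \approx 16.882$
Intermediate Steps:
$b{\left(Z \right)} = 2 Z$
$\sqrt{b{\left(64 \right)} + 157} = \sqrt{2 \cdot 64 + 157} = \sqrt{128 + 157} = \sqrt{285}$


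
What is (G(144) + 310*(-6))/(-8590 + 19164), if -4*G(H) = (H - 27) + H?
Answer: -453/2488 ≈ -0.18207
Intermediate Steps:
G(H) = 27/4 - H/2 (G(H) = -((H - 27) + H)/4 = -((-27 + H) + H)/4 = -(-27 + 2*H)/4 = 27/4 - H/2)
(G(144) + 310*(-6))/(-8590 + 19164) = ((27/4 - ½*144) + 310*(-6))/(-8590 + 19164) = ((27/4 - 72) - 1860)/10574 = (-261/4 - 1860)*(1/10574) = -7701/4*1/10574 = -453/2488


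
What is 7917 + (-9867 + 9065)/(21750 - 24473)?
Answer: 21558793/2723 ≈ 7917.3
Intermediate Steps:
7917 + (-9867 + 9065)/(21750 - 24473) = 7917 - 802/(-2723) = 7917 - 802*(-1/2723) = 7917 + 802/2723 = 21558793/2723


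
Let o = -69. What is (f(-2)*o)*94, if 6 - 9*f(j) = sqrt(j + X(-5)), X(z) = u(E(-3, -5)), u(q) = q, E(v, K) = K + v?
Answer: -4324 + 2162*I*sqrt(10)/3 ≈ -4324.0 + 2278.9*I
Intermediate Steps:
X(z) = -8 (X(z) = -5 - 3 = -8)
f(j) = 2/3 - sqrt(-8 + j)/9 (f(j) = 2/3 - sqrt(j - 8)/9 = 2/3 - sqrt(-8 + j)/9)
(f(-2)*o)*94 = ((2/3 - sqrt(-8 - 2)/9)*(-69))*94 = ((2/3 - I*sqrt(10)/9)*(-69))*94 = (-46 + 23*I*sqrt(10)/3)*94 = -4324 + 2162*I*sqrt(10)/3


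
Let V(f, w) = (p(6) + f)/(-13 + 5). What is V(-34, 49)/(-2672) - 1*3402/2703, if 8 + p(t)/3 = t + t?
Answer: -12130103/9629888 ≈ -1.2596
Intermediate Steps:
p(t) = -24 + 6*t (p(t) = -24 + 3*(t + t) = -24 + 3*(2*t) = -24 + 6*t)
V(f, w) = -3/2 - f/8 (V(f, w) = ((-24 + 6*6) + f)/(-13 + 5) = ((-24 + 36) + f)/(-8) = (12 + f)*(-⅛) = -3/2 - f/8)
V(-34, 49)/(-2672) - 1*3402/2703 = (-3/2 - ⅛*(-34))/(-2672) - 1*3402/2703 = (-3/2 + 17/4)*(-1/2672) - 3402*1/2703 = (11/4)*(-1/2672) - 1134/901 = -11/10688 - 1134/901 = -12130103/9629888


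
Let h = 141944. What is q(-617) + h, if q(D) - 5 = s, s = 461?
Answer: 142410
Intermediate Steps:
q(D) = 466 (q(D) = 5 + 461 = 466)
q(-617) + h = 466 + 141944 = 142410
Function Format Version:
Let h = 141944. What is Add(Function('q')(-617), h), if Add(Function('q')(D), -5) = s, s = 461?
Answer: 142410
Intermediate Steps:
Function('q')(D) = 466 (Function('q')(D) = Add(5, 461) = 466)
Add(Function('q')(-617), h) = Add(466, 141944) = 142410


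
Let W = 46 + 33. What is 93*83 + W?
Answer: 7798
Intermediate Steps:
W = 79
93*83 + W = 93*83 + 79 = 7719 + 79 = 7798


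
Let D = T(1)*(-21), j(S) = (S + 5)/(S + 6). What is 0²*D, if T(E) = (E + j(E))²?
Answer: 0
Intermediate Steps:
j(S) = (5 + S)/(6 + S)
T(E) = (E + (5 + E)/(6 + E))²
D = -507/7 (D = ((5 + 1 + 1*(6 + 1))²/(6 + 1)²)*(-21) = ((5 + 1 + 1*7)²/7²)*(-21) = ((5 + 1 + 7)²/49)*(-21) = ((1/49)*13²)*(-21) = ((1/49)*169)*(-21) = (169/49)*(-21) = -507/7 ≈ -72.429)
0²*D = 0²*(-507/7) = 0*(-507/7) = 0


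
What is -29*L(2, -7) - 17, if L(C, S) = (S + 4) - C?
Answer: 128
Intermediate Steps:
L(C, S) = 4 + S - C (L(C, S) = (4 + S) - C = 4 + S - C)
-29*L(2, -7) - 17 = -29*(4 - 7 - 1*2) - 17 = -29*(4 - 7 - 2) - 17 = -29*(-5) - 17 = 145 - 17 = 128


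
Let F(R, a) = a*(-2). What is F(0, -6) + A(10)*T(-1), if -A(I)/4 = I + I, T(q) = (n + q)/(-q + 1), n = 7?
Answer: -228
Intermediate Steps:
F(R, a) = -2*a
T(q) = (7 + q)/(1 - q) (T(q) = (7 + q)/(-q + 1) = (7 + q)/(1 - q))
A(I) = -8*I (A(I) = -4*(I + I) = -8*I)
F(0, -6) + A(10)*T(-1) = -2*(-6) + (-8*10)*((-7 - 1*(-1))/(-1 - 1)) = 12 - 80*(-7 + 1)/(-2) = 12 - (-40)*(-6) = 12 - 80*3 = 12 - 240 = -228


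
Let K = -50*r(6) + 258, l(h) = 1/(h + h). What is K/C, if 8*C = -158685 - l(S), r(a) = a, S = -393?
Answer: 264096/124726409 ≈ 0.0021174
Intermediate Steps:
l(h) = 1/(2*h)
K = -42 (K = -50*6 + 258 = -300 + 258 = -42)
C = -124726409/6288 (C = (-158685 - 1/(2*(-393)))/8 = (-158685 - (-1)/(2*393))/8 = (-158685 - 1*(-1/786))/8 = (-158685 + 1/786)/8 = (⅛)*(-124726409/786) = -124726409/6288 ≈ -19836.)
K/C = -42/(-124726409/6288) = -42*(-6288/124726409) = 264096/124726409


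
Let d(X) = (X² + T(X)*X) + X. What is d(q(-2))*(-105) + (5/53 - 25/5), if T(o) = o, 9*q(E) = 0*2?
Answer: -260/53 ≈ -4.9057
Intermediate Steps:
q(E) = 0 (q(E) = (0*2)/9 = (⅑)*0 = 0)
d(X) = X + 2*X² (d(X) = (X² + X*X) + X = (X² + X²) + X = 2*X² + X = X + 2*X²)
d(q(-2))*(-105) + (5/53 - 25/5) = (0*(1 + 2*0))*(-105) + (5/53 - 25/5) = (0*(1 + 0))*(-105) + (5*(1/53) - 25*⅕) = (0*1)*(-105) + (5/53 - 5) = 0*(-105) - 260/53 = 0 - 260/53 = -260/53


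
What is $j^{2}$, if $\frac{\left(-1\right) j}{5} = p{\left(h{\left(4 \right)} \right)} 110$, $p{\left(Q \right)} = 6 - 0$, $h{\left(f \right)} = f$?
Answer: $10890000$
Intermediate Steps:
$p{\left(Q \right)} = 6$ ($p{\left(Q \right)} = 6 + 0 = 6$)
$j = -3300$ ($j = - 5 \cdot 6 \cdot 110 = \left(-5\right) 660 = -3300$)
$j^{2} = \left(-3300\right)^{2} = 10890000$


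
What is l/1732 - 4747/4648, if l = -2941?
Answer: -5472893/2012584 ≈ -2.7193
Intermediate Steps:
l/1732 - 4747/4648 = -2941/1732 - 4747/4648 = -5472893/2012584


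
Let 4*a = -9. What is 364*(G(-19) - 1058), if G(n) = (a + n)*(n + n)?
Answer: -91182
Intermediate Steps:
a = -9/4 (a = (¼)*(-9) = -9/4 ≈ -2.2500)
G(n) = 2*n*(-9/4 + n) (G(n) = (-9/4 + n)*(n + n) = (-9/4 + n)*(2*n) = 2*n*(-9/4 + n))
364*(G(-19) - 1058) = 364*((½)*(-19)*(-9 + 4*(-19)) - 1058) = 364*((½)*(-19)*(-9 - 76) - 1058) = 364*((½)*(-19)*(-85) - 1058) = 364*(1615/2 - 1058) = 364*(-501/2) = -91182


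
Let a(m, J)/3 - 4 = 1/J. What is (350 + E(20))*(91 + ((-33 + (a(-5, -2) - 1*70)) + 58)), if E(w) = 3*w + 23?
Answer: 48929/2 ≈ 24465.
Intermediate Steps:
a(m, J) = 12 + 3/J
E(w) = 23 + 3*w
(350 + E(20))*(91 + ((-33 + (a(-5, -2) - 1*70)) + 58)) = (350 + (23 + 3*20))*(91 + ((-33 + ((12 + 3/(-2)) - 1*70)) + 58)) = (350 + (23 + 60))*(91 + ((-33 + ((12 + 3*(-½)) - 70)) + 58)) = (350 + 83)*(91 + ((-33 + ((12 - 3/2) - 70)) + 58)) = 433*(91 + ((-33 + (21/2 - 70)) + 58)) = 433*(91 + ((-33 - 119/2) + 58)) = 433*(91 + (-185/2 + 58)) = 433*(91 - 69/2) = 433*(113/2) = 48929/2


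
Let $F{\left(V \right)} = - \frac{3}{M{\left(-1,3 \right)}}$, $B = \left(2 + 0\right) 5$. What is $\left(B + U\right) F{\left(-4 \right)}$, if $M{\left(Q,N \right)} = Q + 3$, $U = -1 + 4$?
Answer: $- \frac{39}{2} \approx -19.5$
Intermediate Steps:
$U = 3$
$M{\left(Q,N \right)} = 3 + Q$
$B = 10$ ($B = 2 \cdot 5 = 10$)
$F{\left(V \right)} = - \frac{3}{2}$ ($F{\left(V \right)} = - \frac{3}{3 - 1} = - \frac{3}{2}$)
$\left(B + U\right) F{\left(-4 \right)} = \left(10 + 3\right) \left(- \frac{3}{2}\right) = 13 \left(- \frac{3}{2}\right) = - \frac{39}{2}$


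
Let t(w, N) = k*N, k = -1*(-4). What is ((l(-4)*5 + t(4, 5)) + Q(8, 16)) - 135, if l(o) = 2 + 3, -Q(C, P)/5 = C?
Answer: -130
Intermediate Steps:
Q(C, P) = -5*C
l(o) = 5
k = 4
t(w, N) = 4*N
((l(-4)*5 + t(4, 5)) + Q(8, 16)) - 135 = ((5*5 + 4*5) - 5*8) - 135 = ((25 + 20) - 40) - 135 = (45 - 40) - 135 = 5 - 135 = -130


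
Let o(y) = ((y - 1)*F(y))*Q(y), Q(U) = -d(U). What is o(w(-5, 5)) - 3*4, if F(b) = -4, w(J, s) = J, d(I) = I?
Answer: 108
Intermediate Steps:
Q(U) = -U
o(y) = -y*(4 - 4*y) (o(y) = ((y - 1)*(-4))*(-y) = ((-1 + y)*(-4))*(-y) = (4 - 4*y)*(-y) = -y*(4 - 4*y))
o(w(-5, 5)) - 3*4 = 4*(-5)*(-1 - 5) - 3*4 = 4*(-5)*(-6) - 1*12 = 120 - 12 = 108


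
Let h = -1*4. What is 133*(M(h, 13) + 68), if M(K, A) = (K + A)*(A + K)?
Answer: 19817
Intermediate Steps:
h = -4
M(K, A) = (A + K)² (M(K, A) = (A + K)*(A + K) = (A + K)²)
133*(M(h, 13) + 68) = 133*((13 - 4)² + 68) = 133*(9² + 68) = 133*(81 + 68) = 133*149 = 19817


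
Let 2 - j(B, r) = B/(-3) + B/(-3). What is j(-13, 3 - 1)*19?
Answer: -380/3 ≈ -126.67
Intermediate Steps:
j(B, r) = 2 + 2*B/3 (j(B, r) = 2 - (B/(-3) + B/(-3)) = 2 - (B*(-1/3) + B*(-1/3)) = 2 - (-B/3 - B/3) = 2 - (-2)*B/3 = 2 + 2*B/3)
j(-13, 3 - 1)*19 = (2 + (2/3)*(-13))*19 = (2 - 26/3)*19 = -20/3*19 = -380/3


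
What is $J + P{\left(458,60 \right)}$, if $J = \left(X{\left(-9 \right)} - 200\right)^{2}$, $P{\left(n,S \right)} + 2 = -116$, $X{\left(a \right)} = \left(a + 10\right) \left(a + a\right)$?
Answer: $47406$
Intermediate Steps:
$X{\left(a \right)} = 2 a \left(10 + a\right)$ ($X{\left(a \right)} = \left(10 + a\right) 2 a = 2 a \left(10 + a\right)$)
$P{\left(n,S \right)} = -118$ ($P{\left(n,S \right)} = -2 - 116 = -118$)
$J = 47524$ ($J = \left(2 \left(-9\right) \left(10 - 9\right) - 200\right)^{2} = \left(2 \left(-9\right) 1 - 200\right)^{2} = \left(-18 - 200\right)^{2} = \left(-218\right)^{2} = 47524$)
$J + P{\left(458,60 \right)} = 47524 - 118 = 47406$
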